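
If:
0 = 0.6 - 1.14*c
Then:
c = 0.53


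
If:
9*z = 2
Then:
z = 2/9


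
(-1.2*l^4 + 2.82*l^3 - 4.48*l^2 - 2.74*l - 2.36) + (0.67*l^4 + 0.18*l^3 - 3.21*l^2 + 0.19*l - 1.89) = -0.53*l^4 + 3.0*l^3 - 7.69*l^2 - 2.55*l - 4.25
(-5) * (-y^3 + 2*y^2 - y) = 5*y^3 - 10*y^2 + 5*y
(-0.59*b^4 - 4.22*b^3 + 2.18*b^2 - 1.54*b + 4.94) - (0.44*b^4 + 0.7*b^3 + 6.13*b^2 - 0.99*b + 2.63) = -1.03*b^4 - 4.92*b^3 - 3.95*b^2 - 0.55*b + 2.31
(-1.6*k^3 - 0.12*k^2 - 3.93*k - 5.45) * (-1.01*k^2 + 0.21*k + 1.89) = 1.616*k^5 - 0.2148*k^4 + 0.9201*k^3 + 4.4524*k^2 - 8.5722*k - 10.3005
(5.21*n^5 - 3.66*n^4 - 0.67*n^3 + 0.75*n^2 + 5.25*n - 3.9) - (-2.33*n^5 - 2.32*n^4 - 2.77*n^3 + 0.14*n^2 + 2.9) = 7.54*n^5 - 1.34*n^4 + 2.1*n^3 + 0.61*n^2 + 5.25*n - 6.8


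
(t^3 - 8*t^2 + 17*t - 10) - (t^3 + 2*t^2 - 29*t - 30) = -10*t^2 + 46*t + 20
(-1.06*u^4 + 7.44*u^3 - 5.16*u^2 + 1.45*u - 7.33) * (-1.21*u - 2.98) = 1.2826*u^5 - 5.8436*u^4 - 15.9276*u^3 + 13.6223*u^2 + 4.5483*u + 21.8434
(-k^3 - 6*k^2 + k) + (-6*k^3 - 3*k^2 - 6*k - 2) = -7*k^3 - 9*k^2 - 5*k - 2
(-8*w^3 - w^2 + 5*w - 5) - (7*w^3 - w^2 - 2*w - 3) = -15*w^3 + 7*w - 2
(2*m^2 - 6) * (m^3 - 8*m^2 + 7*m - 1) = 2*m^5 - 16*m^4 + 8*m^3 + 46*m^2 - 42*m + 6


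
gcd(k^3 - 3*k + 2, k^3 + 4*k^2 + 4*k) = k + 2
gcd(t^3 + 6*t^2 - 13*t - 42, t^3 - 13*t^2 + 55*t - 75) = t - 3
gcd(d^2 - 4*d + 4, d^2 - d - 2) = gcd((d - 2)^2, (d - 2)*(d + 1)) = d - 2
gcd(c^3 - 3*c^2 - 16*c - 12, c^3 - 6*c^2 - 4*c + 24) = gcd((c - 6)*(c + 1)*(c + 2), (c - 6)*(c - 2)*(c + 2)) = c^2 - 4*c - 12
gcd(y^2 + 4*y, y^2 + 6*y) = y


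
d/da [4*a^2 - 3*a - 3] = 8*a - 3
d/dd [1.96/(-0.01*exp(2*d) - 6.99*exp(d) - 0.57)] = (0.0392*exp(d) + 13.7004)*exp(d)/(0.01*exp(2*d) + 6.99*exp(d) + 0.57)^2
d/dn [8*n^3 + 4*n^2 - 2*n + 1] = 24*n^2 + 8*n - 2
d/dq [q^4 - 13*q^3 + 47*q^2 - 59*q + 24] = 4*q^3 - 39*q^2 + 94*q - 59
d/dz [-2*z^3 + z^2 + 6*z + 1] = -6*z^2 + 2*z + 6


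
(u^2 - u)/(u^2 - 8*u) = (u - 1)/(u - 8)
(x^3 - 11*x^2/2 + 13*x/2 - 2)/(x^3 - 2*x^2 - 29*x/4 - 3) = 2*(2*x^2 - 3*x + 1)/(4*x^2 + 8*x + 3)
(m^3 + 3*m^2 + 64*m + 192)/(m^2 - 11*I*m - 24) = (m^2 + m*(3 + 8*I) + 24*I)/(m - 3*I)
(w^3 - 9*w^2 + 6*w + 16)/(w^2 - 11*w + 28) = (w^3 - 9*w^2 + 6*w + 16)/(w^2 - 11*w + 28)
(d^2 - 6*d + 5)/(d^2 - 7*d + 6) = (d - 5)/(d - 6)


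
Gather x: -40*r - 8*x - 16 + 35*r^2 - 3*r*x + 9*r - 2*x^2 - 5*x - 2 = 35*r^2 - 31*r - 2*x^2 + x*(-3*r - 13) - 18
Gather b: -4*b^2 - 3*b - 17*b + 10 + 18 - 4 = -4*b^2 - 20*b + 24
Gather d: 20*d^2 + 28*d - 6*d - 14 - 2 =20*d^2 + 22*d - 16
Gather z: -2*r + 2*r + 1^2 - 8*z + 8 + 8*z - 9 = 0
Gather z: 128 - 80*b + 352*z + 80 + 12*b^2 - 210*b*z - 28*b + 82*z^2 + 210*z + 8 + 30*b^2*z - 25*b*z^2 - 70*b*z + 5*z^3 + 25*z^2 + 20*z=12*b^2 - 108*b + 5*z^3 + z^2*(107 - 25*b) + z*(30*b^2 - 280*b + 582) + 216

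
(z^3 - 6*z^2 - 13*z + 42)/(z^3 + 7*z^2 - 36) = (z - 7)/(z + 6)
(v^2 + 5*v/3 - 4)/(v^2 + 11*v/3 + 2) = (3*v - 4)/(3*v + 2)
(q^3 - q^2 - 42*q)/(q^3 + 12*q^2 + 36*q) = (q - 7)/(q + 6)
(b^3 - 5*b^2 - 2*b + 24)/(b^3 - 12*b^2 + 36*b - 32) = (b^3 - 5*b^2 - 2*b + 24)/(b^3 - 12*b^2 + 36*b - 32)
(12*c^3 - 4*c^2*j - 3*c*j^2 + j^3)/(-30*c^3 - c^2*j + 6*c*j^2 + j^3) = (-6*c^2 - c*j + j^2)/(15*c^2 + 8*c*j + j^2)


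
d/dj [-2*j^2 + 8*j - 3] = 8 - 4*j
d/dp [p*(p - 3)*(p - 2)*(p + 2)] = 4*p^3 - 9*p^2 - 8*p + 12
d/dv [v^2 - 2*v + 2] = 2*v - 2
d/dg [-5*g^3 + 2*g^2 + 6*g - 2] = -15*g^2 + 4*g + 6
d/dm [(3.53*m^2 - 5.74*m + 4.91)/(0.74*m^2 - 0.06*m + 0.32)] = (4.0358*m^2 - 5.0076*m - 1.5422)/(0.5476*m^4 - 0.0888*m^3 + 0.4772*m^2 - 0.0384*m + 0.1024)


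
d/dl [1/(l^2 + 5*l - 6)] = (-2*l - 5)/(l^2 + 5*l - 6)^2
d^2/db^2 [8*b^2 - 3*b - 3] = 16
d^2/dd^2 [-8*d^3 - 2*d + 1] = -48*d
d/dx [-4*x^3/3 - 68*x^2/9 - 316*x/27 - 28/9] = -4*x^2 - 136*x/9 - 316/27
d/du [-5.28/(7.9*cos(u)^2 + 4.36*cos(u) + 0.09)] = -(83.424*cos(u) + 23.0208)*sin(u)/(7.9*cos(u)^2 + 4.36*cos(u) + 0.09)^2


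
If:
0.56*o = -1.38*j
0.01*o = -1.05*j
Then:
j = 0.00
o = 0.00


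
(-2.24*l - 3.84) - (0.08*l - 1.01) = -2.32*l - 2.83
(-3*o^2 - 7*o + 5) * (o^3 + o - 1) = -3*o^5 - 7*o^4 + 2*o^3 - 4*o^2 + 12*o - 5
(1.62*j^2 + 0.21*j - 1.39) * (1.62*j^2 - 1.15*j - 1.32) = 2.6244*j^4 - 1.5228*j^3 - 4.6317*j^2 + 1.3213*j + 1.8348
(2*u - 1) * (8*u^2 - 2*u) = 16*u^3 - 12*u^2 + 2*u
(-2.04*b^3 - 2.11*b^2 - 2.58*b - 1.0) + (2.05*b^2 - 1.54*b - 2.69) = -2.04*b^3 - 0.0600000000000001*b^2 - 4.12*b - 3.69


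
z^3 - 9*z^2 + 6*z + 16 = (z - 8)*(z - 2)*(z + 1)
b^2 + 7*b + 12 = (b + 3)*(b + 4)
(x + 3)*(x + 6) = x^2 + 9*x + 18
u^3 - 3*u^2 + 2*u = u*(u - 2)*(u - 1)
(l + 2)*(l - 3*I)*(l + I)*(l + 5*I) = l^4 + 2*l^3 + 3*I*l^3 + 13*l^2 + 6*I*l^2 + 26*l + 15*I*l + 30*I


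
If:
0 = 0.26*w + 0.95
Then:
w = -3.65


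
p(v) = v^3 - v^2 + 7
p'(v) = 3*v^2 - 2*v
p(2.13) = 12.13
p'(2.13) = 9.35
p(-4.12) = -79.91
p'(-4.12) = 59.16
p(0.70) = 6.85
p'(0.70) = 0.07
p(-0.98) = 5.10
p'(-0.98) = 4.84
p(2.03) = 11.24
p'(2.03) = 8.30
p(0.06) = 7.00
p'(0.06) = -0.11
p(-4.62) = -112.96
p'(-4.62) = 73.27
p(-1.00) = 5.00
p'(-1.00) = 5.00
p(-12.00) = -1865.00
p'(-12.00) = 456.00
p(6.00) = 187.00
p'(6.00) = 96.00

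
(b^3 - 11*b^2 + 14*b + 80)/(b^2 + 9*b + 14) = (b^2 - 13*b + 40)/(b + 7)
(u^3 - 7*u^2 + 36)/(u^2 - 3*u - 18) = (u^2 - u - 6)/(u + 3)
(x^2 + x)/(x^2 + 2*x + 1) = x/(x + 1)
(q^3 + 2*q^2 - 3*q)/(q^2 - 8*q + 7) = q*(q + 3)/(q - 7)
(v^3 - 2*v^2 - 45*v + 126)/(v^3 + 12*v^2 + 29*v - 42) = (v^2 - 9*v + 18)/(v^2 + 5*v - 6)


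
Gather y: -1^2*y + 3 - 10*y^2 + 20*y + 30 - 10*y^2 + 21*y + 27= -20*y^2 + 40*y + 60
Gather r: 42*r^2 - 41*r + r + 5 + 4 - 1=42*r^2 - 40*r + 8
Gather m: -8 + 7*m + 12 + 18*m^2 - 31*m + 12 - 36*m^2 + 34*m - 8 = -18*m^2 + 10*m + 8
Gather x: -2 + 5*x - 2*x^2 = -2*x^2 + 5*x - 2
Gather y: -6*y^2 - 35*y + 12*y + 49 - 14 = -6*y^2 - 23*y + 35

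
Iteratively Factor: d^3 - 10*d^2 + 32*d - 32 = (d - 4)*(d^2 - 6*d + 8) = (d - 4)*(d - 2)*(d - 4)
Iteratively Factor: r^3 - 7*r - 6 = (r + 1)*(r^2 - r - 6) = (r - 3)*(r + 1)*(r + 2)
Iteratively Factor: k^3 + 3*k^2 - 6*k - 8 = (k - 2)*(k^2 + 5*k + 4) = (k - 2)*(k + 1)*(k + 4)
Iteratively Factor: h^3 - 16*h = (h)*(h^2 - 16) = h*(h + 4)*(h - 4)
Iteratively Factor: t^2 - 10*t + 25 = (t - 5)*(t - 5)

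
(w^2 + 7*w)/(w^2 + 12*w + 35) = w/(w + 5)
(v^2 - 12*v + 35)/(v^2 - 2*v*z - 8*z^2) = (-v^2 + 12*v - 35)/(-v^2 + 2*v*z + 8*z^2)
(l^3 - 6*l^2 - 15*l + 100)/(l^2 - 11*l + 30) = (l^2 - l - 20)/(l - 6)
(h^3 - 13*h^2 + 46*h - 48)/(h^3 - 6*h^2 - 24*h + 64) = (h - 3)/(h + 4)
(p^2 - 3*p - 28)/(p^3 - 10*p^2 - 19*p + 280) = (p + 4)/(p^2 - 3*p - 40)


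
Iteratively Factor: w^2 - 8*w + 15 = (w - 3)*(w - 5)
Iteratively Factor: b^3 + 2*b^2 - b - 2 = (b + 1)*(b^2 + b - 2) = (b + 1)*(b + 2)*(b - 1)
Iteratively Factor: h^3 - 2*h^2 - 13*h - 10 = (h + 1)*(h^2 - 3*h - 10) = (h - 5)*(h + 1)*(h + 2)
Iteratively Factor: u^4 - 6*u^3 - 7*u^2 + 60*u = (u + 3)*(u^3 - 9*u^2 + 20*u) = u*(u + 3)*(u^2 - 9*u + 20) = u*(u - 4)*(u + 3)*(u - 5)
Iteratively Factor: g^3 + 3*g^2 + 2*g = (g + 1)*(g^2 + 2*g) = g*(g + 1)*(g + 2)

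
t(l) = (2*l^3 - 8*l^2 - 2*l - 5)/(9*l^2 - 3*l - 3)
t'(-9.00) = 0.22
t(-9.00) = -2.78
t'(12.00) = 0.23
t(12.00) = 1.81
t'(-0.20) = -8.53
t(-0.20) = 2.42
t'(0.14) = 1.02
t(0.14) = 1.67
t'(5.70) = 0.25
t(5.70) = 0.35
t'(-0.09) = -3.00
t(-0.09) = 1.84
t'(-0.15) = -5.28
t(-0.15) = 2.08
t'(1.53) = 1.73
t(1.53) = -1.46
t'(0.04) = -0.36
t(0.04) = 1.64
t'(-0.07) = -2.46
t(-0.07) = 1.78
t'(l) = (3 - 18*l)*(2*l^3 - 8*l^2 - 2*l - 5)/(9*l^2 - 3*l - 3)^2 + (6*l^2 - 16*l - 2)/(9*l^2 - 3*l - 3) = (6*l^4 - 4*l^3 + 8*l^2 + 46*l - 3)/(3*(9*l^4 - 6*l^3 - 5*l^2 + 2*l + 1))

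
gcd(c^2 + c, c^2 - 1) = c + 1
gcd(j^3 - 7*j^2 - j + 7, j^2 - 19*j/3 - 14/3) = j - 7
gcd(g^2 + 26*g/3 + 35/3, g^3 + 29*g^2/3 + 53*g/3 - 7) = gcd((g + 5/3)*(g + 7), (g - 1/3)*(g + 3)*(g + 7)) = g + 7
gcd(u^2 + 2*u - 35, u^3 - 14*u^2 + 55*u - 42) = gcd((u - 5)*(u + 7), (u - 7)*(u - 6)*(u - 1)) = 1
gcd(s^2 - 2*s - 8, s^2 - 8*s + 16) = s - 4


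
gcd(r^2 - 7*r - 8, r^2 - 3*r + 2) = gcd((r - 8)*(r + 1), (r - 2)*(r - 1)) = 1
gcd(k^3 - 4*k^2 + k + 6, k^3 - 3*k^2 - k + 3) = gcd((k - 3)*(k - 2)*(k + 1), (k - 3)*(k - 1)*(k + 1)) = k^2 - 2*k - 3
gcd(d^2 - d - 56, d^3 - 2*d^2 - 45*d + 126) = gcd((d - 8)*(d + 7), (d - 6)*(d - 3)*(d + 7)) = d + 7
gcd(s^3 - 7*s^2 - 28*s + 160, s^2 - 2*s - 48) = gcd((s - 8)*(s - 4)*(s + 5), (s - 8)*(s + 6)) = s - 8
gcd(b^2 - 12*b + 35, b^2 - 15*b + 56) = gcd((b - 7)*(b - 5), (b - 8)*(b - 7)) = b - 7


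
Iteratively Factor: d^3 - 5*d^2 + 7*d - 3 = (d - 1)*(d^2 - 4*d + 3) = (d - 1)^2*(d - 3)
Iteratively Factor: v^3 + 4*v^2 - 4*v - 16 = (v - 2)*(v^2 + 6*v + 8) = (v - 2)*(v + 2)*(v + 4)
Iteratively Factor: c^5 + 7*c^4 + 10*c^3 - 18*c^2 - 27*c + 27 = (c + 3)*(c^4 + 4*c^3 - 2*c^2 - 12*c + 9) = (c - 1)*(c + 3)*(c^3 + 5*c^2 + 3*c - 9) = (c - 1)^2*(c + 3)*(c^2 + 6*c + 9) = (c - 1)^2*(c + 3)^2*(c + 3)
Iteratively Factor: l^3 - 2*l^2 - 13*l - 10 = (l - 5)*(l^2 + 3*l + 2) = (l - 5)*(l + 2)*(l + 1)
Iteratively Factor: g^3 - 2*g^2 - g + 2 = (g - 1)*(g^2 - g - 2) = (g - 2)*(g - 1)*(g + 1)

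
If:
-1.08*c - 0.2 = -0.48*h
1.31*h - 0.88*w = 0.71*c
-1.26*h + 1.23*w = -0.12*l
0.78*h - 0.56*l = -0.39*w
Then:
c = -0.41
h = -0.50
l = -0.99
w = -0.42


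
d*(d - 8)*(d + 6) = d^3 - 2*d^2 - 48*d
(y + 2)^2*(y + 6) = y^3 + 10*y^2 + 28*y + 24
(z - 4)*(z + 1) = z^2 - 3*z - 4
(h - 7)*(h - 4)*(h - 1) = h^3 - 12*h^2 + 39*h - 28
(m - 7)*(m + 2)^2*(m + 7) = m^4 + 4*m^3 - 45*m^2 - 196*m - 196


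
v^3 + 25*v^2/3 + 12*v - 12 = (v - 2/3)*(v + 3)*(v + 6)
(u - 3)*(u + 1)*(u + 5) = u^3 + 3*u^2 - 13*u - 15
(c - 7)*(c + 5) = c^2 - 2*c - 35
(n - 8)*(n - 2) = n^2 - 10*n + 16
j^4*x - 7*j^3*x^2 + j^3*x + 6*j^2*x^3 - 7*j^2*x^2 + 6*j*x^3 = j*(j - 6*x)*(j - x)*(j*x + x)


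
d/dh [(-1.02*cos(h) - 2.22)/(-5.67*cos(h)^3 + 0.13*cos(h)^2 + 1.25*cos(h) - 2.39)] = (11.5668*cos(h)^3 + 37.6296*cos(h)^2 - 0.5772*cos(h) - 5.2128)*sin(h)/(32.1489*cos(h)^6 - 1.4742*cos(h)^5 - 14.1581*cos(h)^4 + 27.4276*cos(h)^3 + 0.9411*cos(h)^2 - 5.975*cos(h) + 5.7121)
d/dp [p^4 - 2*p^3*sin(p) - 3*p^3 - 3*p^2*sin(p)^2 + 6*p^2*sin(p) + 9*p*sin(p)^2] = -2*p^3*cos(p) + 4*p^3 - 3*p^2*sin(2*p) + 6*sqrt(2)*p^2*cos(p + pi/4) - 9*p^2 + 12*p*sin(p) + 9*p*sin(2*p) + 3*p*cos(2*p) - 3*p - 9*cos(2*p)/2 + 9/2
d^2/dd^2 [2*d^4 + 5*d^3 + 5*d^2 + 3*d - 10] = 24*d^2 + 30*d + 10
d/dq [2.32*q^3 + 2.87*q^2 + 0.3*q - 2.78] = 6.96*q^2 + 5.74*q + 0.3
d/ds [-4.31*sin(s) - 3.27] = -4.31*cos(s)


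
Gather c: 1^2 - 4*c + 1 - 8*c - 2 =-12*c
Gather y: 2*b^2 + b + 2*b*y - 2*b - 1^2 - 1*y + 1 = 2*b^2 - b + y*(2*b - 1)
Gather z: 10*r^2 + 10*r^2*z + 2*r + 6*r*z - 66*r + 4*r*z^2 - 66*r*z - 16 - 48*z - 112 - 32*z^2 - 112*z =10*r^2 - 64*r + z^2*(4*r - 32) + z*(10*r^2 - 60*r - 160) - 128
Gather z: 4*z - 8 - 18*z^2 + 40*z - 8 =-18*z^2 + 44*z - 16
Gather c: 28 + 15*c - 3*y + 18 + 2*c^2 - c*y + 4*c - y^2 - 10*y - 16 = 2*c^2 + c*(19 - y) - y^2 - 13*y + 30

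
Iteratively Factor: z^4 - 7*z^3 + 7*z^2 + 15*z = (z - 5)*(z^3 - 2*z^2 - 3*z) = z*(z - 5)*(z^2 - 2*z - 3) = z*(z - 5)*(z + 1)*(z - 3)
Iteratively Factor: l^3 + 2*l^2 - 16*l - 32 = (l - 4)*(l^2 + 6*l + 8) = (l - 4)*(l + 4)*(l + 2)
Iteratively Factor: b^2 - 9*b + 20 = (b - 4)*(b - 5)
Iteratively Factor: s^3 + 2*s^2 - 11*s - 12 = (s + 1)*(s^2 + s - 12) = (s - 3)*(s + 1)*(s + 4)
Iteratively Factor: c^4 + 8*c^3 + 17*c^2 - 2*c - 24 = (c + 2)*(c^3 + 6*c^2 + 5*c - 12) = (c + 2)*(c + 3)*(c^2 + 3*c - 4) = (c + 2)*(c + 3)*(c + 4)*(c - 1)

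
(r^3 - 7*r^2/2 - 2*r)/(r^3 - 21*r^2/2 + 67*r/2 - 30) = r*(2*r + 1)/(2*r^2 - 13*r + 15)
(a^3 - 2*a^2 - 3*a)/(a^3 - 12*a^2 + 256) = a*(a^2 - 2*a - 3)/(a^3 - 12*a^2 + 256)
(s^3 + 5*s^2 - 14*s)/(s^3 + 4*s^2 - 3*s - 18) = s*(s + 7)/(s^2 + 6*s + 9)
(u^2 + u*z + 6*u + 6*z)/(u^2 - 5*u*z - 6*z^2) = (-u - 6)/(-u + 6*z)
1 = 1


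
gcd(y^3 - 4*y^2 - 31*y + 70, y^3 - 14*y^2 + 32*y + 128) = 1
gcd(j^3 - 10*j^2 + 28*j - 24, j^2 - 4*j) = 1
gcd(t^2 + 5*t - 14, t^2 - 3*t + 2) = t - 2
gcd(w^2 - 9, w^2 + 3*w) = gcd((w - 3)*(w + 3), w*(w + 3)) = w + 3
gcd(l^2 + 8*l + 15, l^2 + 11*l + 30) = l + 5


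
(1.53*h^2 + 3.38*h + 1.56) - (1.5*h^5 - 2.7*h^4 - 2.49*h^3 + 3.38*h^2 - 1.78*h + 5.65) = -1.5*h^5 + 2.7*h^4 + 2.49*h^3 - 1.85*h^2 + 5.16*h - 4.09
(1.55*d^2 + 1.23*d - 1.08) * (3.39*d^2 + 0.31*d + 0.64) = 5.2545*d^4 + 4.6502*d^3 - 2.2879*d^2 + 0.4524*d - 0.6912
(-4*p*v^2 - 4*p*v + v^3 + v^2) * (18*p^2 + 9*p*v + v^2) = -72*p^3*v^2 - 72*p^3*v - 18*p^2*v^3 - 18*p^2*v^2 + 5*p*v^4 + 5*p*v^3 + v^5 + v^4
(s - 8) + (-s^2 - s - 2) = -s^2 - 10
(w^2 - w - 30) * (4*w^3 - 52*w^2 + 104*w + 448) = 4*w^5 - 56*w^4 + 36*w^3 + 1904*w^2 - 3568*w - 13440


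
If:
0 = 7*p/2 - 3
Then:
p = 6/7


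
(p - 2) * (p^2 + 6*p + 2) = p^3 + 4*p^2 - 10*p - 4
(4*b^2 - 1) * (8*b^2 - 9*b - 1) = 32*b^4 - 36*b^3 - 12*b^2 + 9*b + 1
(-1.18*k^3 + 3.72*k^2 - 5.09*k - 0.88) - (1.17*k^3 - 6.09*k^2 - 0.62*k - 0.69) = -2.35*k^3 + 9.81*k^2 - 4.47*k - 0.19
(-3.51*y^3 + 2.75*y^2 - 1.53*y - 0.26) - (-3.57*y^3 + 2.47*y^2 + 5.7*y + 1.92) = 0.0600000000000001*y^3 + 0.28*y^2 - 7.23*y - 2.18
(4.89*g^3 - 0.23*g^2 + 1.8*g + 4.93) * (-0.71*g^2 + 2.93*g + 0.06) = -3.4719*g^5 + 14.491*g^4 - 1.6585*g^3 + 1.7599*g^2 + 14.5529*g + 0.2958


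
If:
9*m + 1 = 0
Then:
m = -1/9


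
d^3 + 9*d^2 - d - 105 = (d - 3)*(d + 5)*(d + 7)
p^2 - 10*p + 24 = (p - 6)*(p - 4)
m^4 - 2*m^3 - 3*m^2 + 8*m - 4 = (m - 2)*(m - 1)^2*(m + 2)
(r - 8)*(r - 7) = r^2 - 15*r + 56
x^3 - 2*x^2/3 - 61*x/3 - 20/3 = (x - 5)*(x + 1/3)*(x + 4)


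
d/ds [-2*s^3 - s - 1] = -6*s^2 - 1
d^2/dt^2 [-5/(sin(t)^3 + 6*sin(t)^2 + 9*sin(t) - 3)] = 15*(3*sin(t)^6 + 22*sin(t)^5 + 50*sin(t)^4 + 31*sin(t)^3 - 39*sin(t)^2 - 105*sin(t) - 66)/(sin(t)^3 + 6*sin(t)^2 + 9*sin(t) - 3)^3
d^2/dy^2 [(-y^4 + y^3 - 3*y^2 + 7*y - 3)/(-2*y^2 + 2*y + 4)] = (y^6 - 3*y^5 - 3*y^4 + 9*y^3 + 45*y^2 - 63*y + 35)/(y^6 - 3*y^5 - 3*y^4 + 11*y^3 + 6*y^2 - 12*y - 8)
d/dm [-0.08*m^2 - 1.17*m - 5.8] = -0.16*m - 1.17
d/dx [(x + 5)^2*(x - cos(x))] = (x + 5)*(2*x + (x + 5)*(sin(x) + 1) - 2*cos(x))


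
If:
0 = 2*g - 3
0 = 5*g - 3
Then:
No Solution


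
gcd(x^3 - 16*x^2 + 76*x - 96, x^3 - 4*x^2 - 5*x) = 1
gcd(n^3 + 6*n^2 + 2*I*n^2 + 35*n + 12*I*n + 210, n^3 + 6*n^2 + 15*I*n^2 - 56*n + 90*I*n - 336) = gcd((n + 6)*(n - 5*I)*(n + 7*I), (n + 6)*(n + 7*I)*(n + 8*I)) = n^2 + n*(6 + 7*I) + 42*I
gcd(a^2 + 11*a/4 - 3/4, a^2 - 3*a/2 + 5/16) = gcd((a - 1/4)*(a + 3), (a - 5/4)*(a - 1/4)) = a - 1/4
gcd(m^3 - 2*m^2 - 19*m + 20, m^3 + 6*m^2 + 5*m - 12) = m^2 + 3*m - 4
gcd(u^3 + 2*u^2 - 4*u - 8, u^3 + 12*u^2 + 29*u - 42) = 1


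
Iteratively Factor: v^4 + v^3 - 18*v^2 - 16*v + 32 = (v - 1)*(v^3 + 2*v^2 - 16*v - 32) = (v - 1)*(v + 4)*(v^2 - 2*v - 8) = (v - 4)*(v - 1)*(v + 4)*(v + 2)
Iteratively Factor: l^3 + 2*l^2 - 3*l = (l - 1)*(l^2 + 3*l) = (l - 1)*(l + 3)*(l)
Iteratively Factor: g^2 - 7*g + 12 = (g - 3)*(g - 4)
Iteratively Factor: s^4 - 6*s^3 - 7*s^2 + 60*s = (s - 5)*(s^3 - s^2 - 12*s) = s*(s - 5)*(s^2 - s - 12) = s*(s - 5)*(s + 3)*(s - 4)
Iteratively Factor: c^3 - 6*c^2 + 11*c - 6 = (c - 3)*(c^2 - 3*c + 2) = (c - 3)*(c - 2)*(c - 1)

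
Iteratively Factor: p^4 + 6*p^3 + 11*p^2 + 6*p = (p + 3)*(p^3 + 3*p^2 + 2*p) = (p + 2)*(p + 3)*(p^2 + p) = (p + 1)*(p + 2)*(p + 3)*(p)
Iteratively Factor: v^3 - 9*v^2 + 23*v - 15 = (v - 1)*(v^2 - 8*v + 15) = (v - 3)*(v - 1)*(v - 5)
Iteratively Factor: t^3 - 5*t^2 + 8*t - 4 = (t - 2)*(t^2 - 3*t + 2) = (t - 2)^2*(t - 1)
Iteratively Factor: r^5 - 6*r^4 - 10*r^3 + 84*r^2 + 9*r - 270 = (r + 2)*(r^4 - 8*r^3 + 6*r^2 + 72*r - 135) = (r + 2)*(r + 3)*(r^3 - 11*r^2 + 39*r - 45) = (r - 3)*(r + 2)*(r + 3)*(r^2 - 8*r + 15) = (r - 5)*(r - 3)*(r + 2)*(r + 3)*(r - 3)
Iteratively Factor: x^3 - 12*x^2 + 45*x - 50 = (x - 5)*(x^2 - 7*x + 10) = (x - 5)^2*(x - 2)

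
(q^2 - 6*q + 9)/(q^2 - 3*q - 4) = (-q^2 + 6*q - 9)/(-q^2 + 3*q + 4)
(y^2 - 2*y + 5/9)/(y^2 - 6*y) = (y^2 - 2*y + 5/9)/(y*(y - 6))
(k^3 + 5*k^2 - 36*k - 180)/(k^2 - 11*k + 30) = (k^2 + 11*k + 30)/(k - 5)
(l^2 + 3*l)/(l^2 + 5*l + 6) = l/(l + 2)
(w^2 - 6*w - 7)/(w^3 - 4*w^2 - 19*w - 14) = 1/(w + 2)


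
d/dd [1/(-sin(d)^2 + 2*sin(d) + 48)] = 2*(sin(d) - 1)*cos(d)/((sin(d) - 8)^2*(sin(d) + 6)^2)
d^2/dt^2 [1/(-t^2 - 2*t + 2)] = 2*(t^2 + 2*t - 4*(t + 1)^2 - 2)/(t^2 + 2*t - 2)^3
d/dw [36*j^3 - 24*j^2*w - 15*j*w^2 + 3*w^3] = -24*j^2 - 30*j*w + 9*w^2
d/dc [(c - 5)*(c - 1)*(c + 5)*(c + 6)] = 4*c^3 + 15*c^2 - 62*c - 125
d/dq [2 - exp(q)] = -exp(q)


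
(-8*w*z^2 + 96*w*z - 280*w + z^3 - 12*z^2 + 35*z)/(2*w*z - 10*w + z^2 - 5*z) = (-8*w*z + 56*w + z^2 - 7*z)/(2*w + z)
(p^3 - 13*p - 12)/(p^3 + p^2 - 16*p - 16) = (p + 3)/(p + 4)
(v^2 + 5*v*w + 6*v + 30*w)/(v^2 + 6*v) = (v + 5*w)/v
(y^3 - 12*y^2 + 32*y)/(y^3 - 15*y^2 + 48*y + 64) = y*(y - 4)/(y^2 - 7*y - 8)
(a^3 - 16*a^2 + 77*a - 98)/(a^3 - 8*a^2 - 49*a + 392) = (a^2 - 9*a + 14)/(a^2 - a - 56)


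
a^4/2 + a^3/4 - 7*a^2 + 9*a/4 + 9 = (a/2 + 1/2)*(a - 3)*(a - 3/2)*(a + 4)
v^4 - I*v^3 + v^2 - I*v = v*(v - I)^2*(v + I)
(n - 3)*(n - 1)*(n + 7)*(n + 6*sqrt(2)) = n^4 + 3*n^3 + 6*sqrt(2)*n^3 - 25*n^2 + 18*sqrt(2)*n^2 - 150*sqrt(2)*n + 21*n + 126*sqrt(2)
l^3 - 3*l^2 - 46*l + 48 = (l - 8)*(l - 1)*(l + 6)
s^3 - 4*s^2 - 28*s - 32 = (s - 8)*(s + 2)^2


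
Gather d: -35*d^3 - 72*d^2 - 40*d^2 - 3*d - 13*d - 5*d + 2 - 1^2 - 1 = -35*d^3 - 112*d^2 - 21*d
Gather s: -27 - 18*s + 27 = -18*s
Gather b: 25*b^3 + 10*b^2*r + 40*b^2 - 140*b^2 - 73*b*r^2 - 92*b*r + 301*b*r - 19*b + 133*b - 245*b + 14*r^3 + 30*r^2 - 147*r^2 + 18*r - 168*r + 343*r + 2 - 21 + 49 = 25*b^3 + b^2*(10*r - 100) + b*(-73*r^2 + 209*r - 131) + 14*r^3 - 117*r^2 + 193*r + 30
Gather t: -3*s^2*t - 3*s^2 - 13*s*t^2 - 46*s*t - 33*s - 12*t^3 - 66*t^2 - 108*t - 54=-3*s^2 - 33*s - 12*t^3 + t^2*(-13*s - 66) + t*(-3*s^2 - 46*s - 108) - 54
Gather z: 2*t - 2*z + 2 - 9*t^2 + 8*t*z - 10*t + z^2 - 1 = -9*t^2 - 8*t + z^2 + z*(8*t - 2) + 1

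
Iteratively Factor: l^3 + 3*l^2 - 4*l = (l + 4)*(l^2 - l) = (l - 1)*(l + 4)*(l)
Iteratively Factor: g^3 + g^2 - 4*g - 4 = (g + 1)*(g^2 - 4) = (g + 1)*(g + 2)*(g - 2)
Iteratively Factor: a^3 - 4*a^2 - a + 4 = (a + 1)*(a^2 - 5*a + 4) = (a - 4)*(a + 1)*(a - 1)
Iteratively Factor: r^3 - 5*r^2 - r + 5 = (r + 1)*(r^2 - 6*r + 5) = (r - 1)*(r + 1)*(r - 5)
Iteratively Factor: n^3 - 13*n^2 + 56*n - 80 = (n - 5)*(n^2 - 8*n + 16) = (n - 5)*(n - 4)*(n - 4)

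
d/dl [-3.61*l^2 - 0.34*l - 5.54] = -7.22*l - 0.34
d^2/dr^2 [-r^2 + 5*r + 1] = -2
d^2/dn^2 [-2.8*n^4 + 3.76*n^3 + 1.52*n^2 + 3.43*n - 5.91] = -33.6*n^2 + 22.56*n + 3.04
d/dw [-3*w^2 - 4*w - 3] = -6*w - 4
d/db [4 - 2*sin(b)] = -2*cos(b)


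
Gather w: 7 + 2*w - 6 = 2*w + 1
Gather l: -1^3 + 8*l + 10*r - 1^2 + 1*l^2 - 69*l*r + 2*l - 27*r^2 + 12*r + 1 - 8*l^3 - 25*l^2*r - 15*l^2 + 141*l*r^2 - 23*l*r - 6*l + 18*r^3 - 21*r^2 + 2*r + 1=-8*l^3 + l^2*(-25*r - 14) + l*(141*r^2 - 92*r + 4) + 18*r^3 - 48*r^2 + 24*r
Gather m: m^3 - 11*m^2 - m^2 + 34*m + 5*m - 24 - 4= m^3 - 12*m^2 + 39*m - 28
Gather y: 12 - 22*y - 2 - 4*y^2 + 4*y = -4*y^2 - 18*y + 10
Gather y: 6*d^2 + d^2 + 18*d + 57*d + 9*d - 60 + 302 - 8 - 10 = 7*d^2 + 84*d + 224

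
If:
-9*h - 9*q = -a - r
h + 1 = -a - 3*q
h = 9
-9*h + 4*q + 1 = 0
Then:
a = -70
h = 9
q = 20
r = 331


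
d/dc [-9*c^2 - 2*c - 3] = -18*c - 2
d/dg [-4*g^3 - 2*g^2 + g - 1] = -12*g^2 - 4*g + 1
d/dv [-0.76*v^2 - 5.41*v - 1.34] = -1.52*v - 5.41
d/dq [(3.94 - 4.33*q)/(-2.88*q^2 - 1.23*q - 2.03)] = (-12.4704*q^2 + 22.6944*q + 13.6361)/(8.2944*q^4 + 7.0848*q^3 + 13.2057*q^2 + 4.9938*q + 4.1209)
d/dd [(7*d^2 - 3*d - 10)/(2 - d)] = (-7*d^2 + 28*d - 16)/(d^2 - 4*d + 4)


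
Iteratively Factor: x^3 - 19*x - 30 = (x + 2)*(x^2 - 2*x - 15) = (x - 5)*(x + 2)*(x + 3)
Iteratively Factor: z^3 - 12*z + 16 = (z - 2)*(z^2 + 2*z - 8) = (z - 2)^2*(z + 4)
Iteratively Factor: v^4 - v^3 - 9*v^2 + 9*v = (v)*(v^3 - v^2 - 9*v + 9) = v*(v + 3)*(v^2 - 4*v + 3) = v*(v - 3)*(v + 3)*(v - 1)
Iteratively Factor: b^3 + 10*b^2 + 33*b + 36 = (b + 4)*(b^2 + 6*b + 9) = (b + 3)*(b + 4)*(b + 3)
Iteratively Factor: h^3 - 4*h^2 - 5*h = (h)*(h^2 - 4*h - 5) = h*(h + 1)*(h - 5)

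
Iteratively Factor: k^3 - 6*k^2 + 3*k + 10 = (k - 2)*(k^2 - 4*k - 5) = (k - 2)*(k + 1)*(k - 5)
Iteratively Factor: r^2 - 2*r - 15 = (r - 5)*(r + 3)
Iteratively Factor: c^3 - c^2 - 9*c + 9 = (c + 3)*(c^2 - 4*c + 3) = (c - 1)*(c + 3)*(c - 3)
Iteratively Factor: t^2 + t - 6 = (t - 2)*(t + 3)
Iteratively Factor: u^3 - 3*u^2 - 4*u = (u - 4)*(u^2 + u) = (u - 4)*(u + 1)*(u)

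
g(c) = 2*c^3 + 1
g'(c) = 6*c^2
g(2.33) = 26.30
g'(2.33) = 32.57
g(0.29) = 1.05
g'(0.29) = 0.50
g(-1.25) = -2.91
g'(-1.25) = 9.38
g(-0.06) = 1.00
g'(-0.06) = 0.02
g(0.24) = 1.03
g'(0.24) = 0.35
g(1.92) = 15.16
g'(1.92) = 22.12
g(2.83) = 46.33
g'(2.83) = 48.05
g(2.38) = 27.96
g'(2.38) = 33.99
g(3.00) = 55.00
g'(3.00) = 54.00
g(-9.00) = -1457.00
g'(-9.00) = 486.00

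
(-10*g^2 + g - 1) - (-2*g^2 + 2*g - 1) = -8*g^2 - g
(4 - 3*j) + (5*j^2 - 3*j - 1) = 5*j^2 - 6*j + 3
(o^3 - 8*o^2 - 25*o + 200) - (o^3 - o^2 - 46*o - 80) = -7*o^2 + 21*o + 280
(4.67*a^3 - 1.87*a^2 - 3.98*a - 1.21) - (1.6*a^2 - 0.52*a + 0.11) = 4.67*a^3 - 3.47*a^2 - 3.46*a - 1.32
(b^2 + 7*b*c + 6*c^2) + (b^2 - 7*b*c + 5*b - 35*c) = 2*b^2 + 5*b + 6*c^2 - 35*c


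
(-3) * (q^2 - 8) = 24 - 3*q^2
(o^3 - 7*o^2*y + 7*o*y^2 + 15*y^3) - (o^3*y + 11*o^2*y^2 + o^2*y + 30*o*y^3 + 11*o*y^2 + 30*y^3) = -o^3*y + o^3 - 11*o^2*y^2 - 8*o^2*y - 30*o*y^3 - 4*o*y^2 - 15*y^3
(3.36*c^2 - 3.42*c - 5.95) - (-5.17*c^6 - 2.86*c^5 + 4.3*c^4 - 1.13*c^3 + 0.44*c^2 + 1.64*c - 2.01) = 5.17*c^6 + 2.86*c^5 - 4.3*c^4 + 1.13*c^3 + 2.92*c^2 - 5.06*c - 3.94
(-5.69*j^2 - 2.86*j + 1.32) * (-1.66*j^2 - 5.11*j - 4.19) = 9.4454*j^4 + 33.8235*j^3 + 36.2645*j^2 + 5.2382*j - 5.5308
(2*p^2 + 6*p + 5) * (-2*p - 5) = -4*p^3 - 22*p^2 - 40*p - 25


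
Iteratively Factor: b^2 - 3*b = (b)*(b - 3)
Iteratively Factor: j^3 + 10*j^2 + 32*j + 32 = (j + 4)*(j^2 + 6*j + 8) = (j + 4)^2*(j + 2)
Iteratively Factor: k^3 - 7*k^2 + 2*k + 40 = (k - 4)*(k^2 - 3*k - 10) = (k - 5)*(k - 4)*(k + 2)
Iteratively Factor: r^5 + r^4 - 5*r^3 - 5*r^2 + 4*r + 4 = (r + 2)*(r^4 - r^3 - 3*r^2 + r + 2) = (r + 1)*(r + 2)*(r^3 - 2*r^2 - r + 2) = (r - 1)*(r + 1)*(r + 2)*(r^2 - r - 2) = (r - 2)*(r - 1)*(r + 1)*(r + 2)*(r + 1)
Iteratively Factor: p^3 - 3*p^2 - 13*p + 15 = (p + 3)*(p^2 - 6*p + 5) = (p - 5)*(p + 3)*(p - 1)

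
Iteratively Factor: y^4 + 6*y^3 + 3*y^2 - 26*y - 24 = (y + 4)*(y^3 + 2*y^2 - 5*y - 6) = (y + 1)*(y + 4)*(y^2 + y - 6) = (y - 2)*(y + 1)*(y + 4)*(y + 3)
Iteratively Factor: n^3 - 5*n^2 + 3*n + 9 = (n - 3)*(n^2 - 2*n - 3) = (n - 3)*(n + 1)*(n - 3)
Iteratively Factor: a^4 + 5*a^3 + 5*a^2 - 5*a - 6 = (a + 1)*(a^3 + 4*a^2 + a - 6) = (a + 1)*(a + 2)*(a^2 + 2*a - 3) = (a - 1)*(a + 1)*(a + 2)*(a + 3)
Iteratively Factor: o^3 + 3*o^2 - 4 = (o + 2)*(o^2 + o - 2) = (o - 1)*(o + 2)*(o + 2)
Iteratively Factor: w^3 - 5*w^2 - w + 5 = (w - 5)*(w^2 - 1) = (w - 5)*(w + 1)*(w - 1)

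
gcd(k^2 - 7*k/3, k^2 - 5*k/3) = k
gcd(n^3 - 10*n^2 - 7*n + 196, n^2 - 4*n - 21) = n - 7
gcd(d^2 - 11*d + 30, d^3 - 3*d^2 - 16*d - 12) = d - 6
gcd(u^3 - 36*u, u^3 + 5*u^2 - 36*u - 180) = u^2 - 36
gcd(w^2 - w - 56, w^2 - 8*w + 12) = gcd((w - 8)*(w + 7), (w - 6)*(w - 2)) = 1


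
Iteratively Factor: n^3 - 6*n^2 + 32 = (n - 4)*(n^2 - 2*n - 8) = (n - 4)*(n + 2)*(n - 4)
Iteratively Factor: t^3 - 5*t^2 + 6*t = (t)*(t^2 - 5*t + 6) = t*(t - 2)*(t - 3)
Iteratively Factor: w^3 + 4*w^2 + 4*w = (w)*(w^2 + 4*w + 4) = w*(w + 2)*(w + 2)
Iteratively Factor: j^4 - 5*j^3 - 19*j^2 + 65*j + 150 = (j - 5)*(j^3 - 19*j - 30) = (j - 5)^2*(j^2 + 5*j + 6) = (j - 5)^2*(j + 2)*(j + 3)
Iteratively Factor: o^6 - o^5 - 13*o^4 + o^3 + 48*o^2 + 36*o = (o + 2)*(o^5 - 3*o^4 - 7*o^3 + 15*o^2 + 18*o) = o*(o + 2)*(o^4 - 3*o^3 - 7*o^2 + 15*o + 18) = o*(o - 3)*(o + 2)*(o^3 - 7*o - 6) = o*(o - 3)*(o + 2)^2*(o^2 - 2*o - 3) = o*(o - 3)^2*(o + 2)^2*(o + 1)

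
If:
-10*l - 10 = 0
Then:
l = -1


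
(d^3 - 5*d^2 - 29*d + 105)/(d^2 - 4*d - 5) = (-d^3 + 5*d^2 + 29*d - 105)/(-d^2 + 4*d + 5)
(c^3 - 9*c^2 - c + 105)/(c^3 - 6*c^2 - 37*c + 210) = (c + 3)/(c + 6)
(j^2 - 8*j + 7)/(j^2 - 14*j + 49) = (j - 1)/(j - 7)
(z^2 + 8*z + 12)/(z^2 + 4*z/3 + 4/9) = 9*(z^2 + 8*z + 12)/(9*z^2 + 12*z + 4)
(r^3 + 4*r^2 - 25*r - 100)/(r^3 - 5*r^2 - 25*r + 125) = (r + 4)/(r - 5)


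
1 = 1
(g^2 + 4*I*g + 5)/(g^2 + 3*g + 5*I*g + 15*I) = (g - I)/(g + 3)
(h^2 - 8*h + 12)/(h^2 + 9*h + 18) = (h^2 - 8*h + 12)/(h^2 + 9*h + 18)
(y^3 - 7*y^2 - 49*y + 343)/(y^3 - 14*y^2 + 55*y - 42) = (y^2 - 49)/(y^2 - 7*y + 6)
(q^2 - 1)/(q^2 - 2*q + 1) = (q + 1)/(q - 1)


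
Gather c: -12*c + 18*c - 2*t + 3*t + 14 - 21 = 6*c + t - 7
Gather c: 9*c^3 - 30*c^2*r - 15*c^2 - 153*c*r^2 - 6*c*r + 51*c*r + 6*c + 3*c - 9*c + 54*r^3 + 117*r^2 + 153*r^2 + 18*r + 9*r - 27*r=9*c^3 + c^2*(-30*r - 15) + c*(-153*r^2 + 45*r) + 54*r^3 + 270*r^2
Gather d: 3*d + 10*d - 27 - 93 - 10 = 13*d - 130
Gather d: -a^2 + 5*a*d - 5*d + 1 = -a^2 + d*(5*a - 5) + 1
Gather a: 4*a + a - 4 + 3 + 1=5*a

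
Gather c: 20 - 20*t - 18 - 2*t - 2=-22*t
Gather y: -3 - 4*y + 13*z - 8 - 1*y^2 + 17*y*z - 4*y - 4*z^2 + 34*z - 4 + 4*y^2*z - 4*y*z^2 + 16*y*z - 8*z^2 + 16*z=y^2*(4*z - 1) + y*(-4*z^2 + 33*z - 8) - 12*z^2 + 63*z - 15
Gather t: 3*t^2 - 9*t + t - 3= 3*t^2 - 8*t - 3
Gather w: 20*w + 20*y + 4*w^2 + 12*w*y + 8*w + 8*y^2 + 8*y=4*w^2 + w*(12*y + 28) + 8*y^2 + 28*y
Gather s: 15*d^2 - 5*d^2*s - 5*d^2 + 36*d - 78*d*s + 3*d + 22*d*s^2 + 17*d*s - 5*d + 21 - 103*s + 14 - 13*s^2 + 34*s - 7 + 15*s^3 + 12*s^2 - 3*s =10*d^2 + 34*d + 15*s^3 + s^2*(22*d - 1) + s*(-5*d^2 - 61*d - 72) + 28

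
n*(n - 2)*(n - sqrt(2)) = n^3 - 2*n^2 - sqrt(2)*n^2 + 2*sqrt(2)*n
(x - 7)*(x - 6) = x^2 - 13*x + 42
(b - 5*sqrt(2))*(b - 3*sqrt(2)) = b^2 - 8*sqrt(2)*b + 30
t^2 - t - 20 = (t - 5)*(t + 4)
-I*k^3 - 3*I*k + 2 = (k - 2*I)*(k + I)*(-I*k + 1)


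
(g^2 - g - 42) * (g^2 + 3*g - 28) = g^4 + 2*g^3 - 73*g^2 - 98*g + 1176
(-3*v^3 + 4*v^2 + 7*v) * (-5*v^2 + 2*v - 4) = 15*v^5 - 26*v^4 - 15*v^3 - 2*v^2 - 28*v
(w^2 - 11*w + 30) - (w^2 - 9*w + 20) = 10 - 2*w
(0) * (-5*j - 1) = 0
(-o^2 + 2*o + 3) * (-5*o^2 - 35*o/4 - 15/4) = 5*o^4 - 5*o^3/4 - 115*o^2/4 - 135*o/4 - 45/4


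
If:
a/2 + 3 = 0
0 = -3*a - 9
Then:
No Solution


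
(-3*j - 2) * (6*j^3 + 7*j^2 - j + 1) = -18*j^4 - 33*j^3 - 11*j^2 - j - 2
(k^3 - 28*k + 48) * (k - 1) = k^4 - k^3 - 28*k^2 + 76*k - 48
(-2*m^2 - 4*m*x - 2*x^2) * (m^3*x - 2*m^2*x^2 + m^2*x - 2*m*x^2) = -2*m^5*x - 2*m^4*x + 6*m^3*x^3 + 4*m^2*x^4 + 6*m^2*x^3 + 4*m*x^4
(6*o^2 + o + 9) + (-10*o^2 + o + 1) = -4*o^2 + 2*o + 10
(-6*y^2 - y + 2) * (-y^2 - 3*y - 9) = 6*y^4 + 19*y^3 + 55*y^2 + 3*y - 18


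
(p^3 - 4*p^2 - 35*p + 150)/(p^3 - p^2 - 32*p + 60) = (p - 5)/(p - 2)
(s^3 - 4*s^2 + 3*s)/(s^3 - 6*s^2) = (s^2 - 4*s + 3)/(s*(s - 6))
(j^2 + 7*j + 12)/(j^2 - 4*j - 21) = (j + 4)/(j - 7)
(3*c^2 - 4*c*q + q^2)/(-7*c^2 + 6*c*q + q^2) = (-3*c + q)/(7*c + q)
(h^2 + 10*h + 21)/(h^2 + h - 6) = (h + 7)/(h - 2)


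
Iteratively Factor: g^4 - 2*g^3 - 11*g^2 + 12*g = (g - 1)*(g^3 - g^2 - 12*g) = (g - 1)*(g + 3)*(g^2 - 4*g) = (g - 4)*(g - 1)*(g + 3)*(g)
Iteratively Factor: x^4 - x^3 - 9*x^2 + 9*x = (x - 1)*(x^3 - 9*x) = (x - 3)*(x - 1)*(x^2 + 3*x) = (x - 3)*(x - 1)*(x + 3)*(x)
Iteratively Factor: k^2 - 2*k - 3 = (k + 1)*(k - 3)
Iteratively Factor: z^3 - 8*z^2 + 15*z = (z)*(z^2 - 8*z + 15) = z*(z - 3)*(z - 5)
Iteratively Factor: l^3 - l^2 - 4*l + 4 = (l + 2)*(l^2 - 3*l + 2) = (l - 2)*(l + 2)*(l - 1)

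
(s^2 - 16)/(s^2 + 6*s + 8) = (s - 4)/(s + 2)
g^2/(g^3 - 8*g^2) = 1/(g - 8)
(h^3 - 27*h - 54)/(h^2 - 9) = (h^2 - 3*h - 18)/(h - 3)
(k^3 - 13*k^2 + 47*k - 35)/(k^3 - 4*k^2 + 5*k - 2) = (k^2 - 12*k + 35)/(k^2 - 3*k + 2)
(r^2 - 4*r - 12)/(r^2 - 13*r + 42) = (r + 2)/(r - 7)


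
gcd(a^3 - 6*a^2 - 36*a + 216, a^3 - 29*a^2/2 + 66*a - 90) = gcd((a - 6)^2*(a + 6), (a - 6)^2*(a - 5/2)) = a^2 - 12*a + 36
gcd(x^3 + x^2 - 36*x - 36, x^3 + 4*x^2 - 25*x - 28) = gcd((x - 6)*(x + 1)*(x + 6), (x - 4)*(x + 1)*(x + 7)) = x + 1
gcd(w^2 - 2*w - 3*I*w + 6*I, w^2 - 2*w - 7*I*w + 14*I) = w - 2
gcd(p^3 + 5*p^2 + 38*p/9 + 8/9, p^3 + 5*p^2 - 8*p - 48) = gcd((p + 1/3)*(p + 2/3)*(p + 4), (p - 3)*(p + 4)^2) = p + 4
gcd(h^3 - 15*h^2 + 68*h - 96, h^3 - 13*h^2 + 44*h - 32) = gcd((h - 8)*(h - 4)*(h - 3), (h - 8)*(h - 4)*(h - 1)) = h^2 - 12*h + 32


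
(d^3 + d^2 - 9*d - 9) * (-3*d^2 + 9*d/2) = -3*d^5 + 3*d^4/2 + 63*d^3/2 - 27*d^2/2 - 81*d/2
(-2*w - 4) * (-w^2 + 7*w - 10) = 2*w^3 - 10*w^2 - 8*w + 40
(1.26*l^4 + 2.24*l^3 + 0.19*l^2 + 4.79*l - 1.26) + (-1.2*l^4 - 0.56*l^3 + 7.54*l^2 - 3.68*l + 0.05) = 0.0600000000000001*l^4 + 1.68*l^3 + 7.73*l^2 + 1.11*l - 1.21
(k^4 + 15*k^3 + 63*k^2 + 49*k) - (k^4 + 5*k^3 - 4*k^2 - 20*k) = 10*k^3 + 67*k^2 + 69*k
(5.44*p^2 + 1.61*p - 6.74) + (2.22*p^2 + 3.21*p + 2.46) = 7.66*p^2 + 4.82*p - 4.28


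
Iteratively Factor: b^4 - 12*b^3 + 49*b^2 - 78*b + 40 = (b - 1)*(b^3 - 11*b^2 + 38*b - 40) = (b - 4)*(b - 1)*(b^2 - 7*b + 10) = (b - 4)*(b - 2)*(b - 1)*(b - 5)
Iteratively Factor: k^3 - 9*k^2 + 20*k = (k)*(k^2 - 9*k + 20) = k*(k - 5)*(k - 4)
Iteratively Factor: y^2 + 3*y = (y)*(y + 3)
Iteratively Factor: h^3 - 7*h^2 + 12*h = (h - 3)*(h^2 - 4*h) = (h - 4)*(h - 3)*(h)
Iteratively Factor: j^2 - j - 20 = (j + 4)*(j - 5)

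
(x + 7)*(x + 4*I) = x^2 + 7*x + 4*I*x + 28*I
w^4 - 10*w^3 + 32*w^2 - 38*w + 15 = (w - 5)*(w - 3)*(w - 1)^2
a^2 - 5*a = a*(a - 5)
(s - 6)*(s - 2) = s^2 - 8*s + 12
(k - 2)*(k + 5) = k^2 + 3*k - 10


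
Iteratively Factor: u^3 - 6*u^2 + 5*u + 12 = (u - 4)*(u^2 - 2*u - 3) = (u - 4)*(u - 3)*(u + 1)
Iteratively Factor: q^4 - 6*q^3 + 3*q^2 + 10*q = (q - 5)*(q^3 - q^2 - 2*q) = (q - 5)*(q + 1)*(q^2 - 2*q) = q*(q - 5)*(q + 1)*(q - 2)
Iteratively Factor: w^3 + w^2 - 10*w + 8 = (w + 4)*(w^2 - 3*w + 2) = (w - 2)*(w + 4)*(w - 1)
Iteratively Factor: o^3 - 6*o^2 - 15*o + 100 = (o - 5)*(o^2 - o - 20) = (o - 5)*(o + 4)*(o - 5)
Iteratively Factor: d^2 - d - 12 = (d + 3)*(d - 4)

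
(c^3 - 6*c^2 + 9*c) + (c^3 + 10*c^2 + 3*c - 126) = 2*c^3 + 4*c^2 + 12*c - 126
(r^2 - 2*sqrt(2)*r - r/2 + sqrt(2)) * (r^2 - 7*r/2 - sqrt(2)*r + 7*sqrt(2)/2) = r^4 - 3*sqrt(2)*r^3 - 4*r^3 + 23*r^2/4 + 12*sqrt(2)*r^2 - 16*r - 21*sqrt(2)*r/4 + 7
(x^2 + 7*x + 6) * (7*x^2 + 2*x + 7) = 7*x^4 + 51*x^3 + 63*x^2 + 61*x + 42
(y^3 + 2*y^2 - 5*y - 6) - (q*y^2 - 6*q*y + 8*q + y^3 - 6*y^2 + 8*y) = -q*y^2 + 6*q*y - 8*q + 8*y^2 - 13*y - 6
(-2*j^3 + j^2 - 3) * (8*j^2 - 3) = -16*j^5 + 8*j^4 + 6*j^3 - 27*j^2 + 9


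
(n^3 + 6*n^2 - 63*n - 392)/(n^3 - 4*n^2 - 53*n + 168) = (n + 7)/(n - 3)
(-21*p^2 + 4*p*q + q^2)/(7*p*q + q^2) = (-3*p + q)/q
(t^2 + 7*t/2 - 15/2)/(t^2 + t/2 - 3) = (t + 5)/(t + 2)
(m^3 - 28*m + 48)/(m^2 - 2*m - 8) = (m^2 + 4*m - 12)/(m + 2)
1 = 1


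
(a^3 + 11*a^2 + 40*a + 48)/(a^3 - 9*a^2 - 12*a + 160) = (a^2 + 7*a + 12)/(a^2 - 13*a + 40)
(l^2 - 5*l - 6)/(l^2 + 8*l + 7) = (l - 6)/(l + 7)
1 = 1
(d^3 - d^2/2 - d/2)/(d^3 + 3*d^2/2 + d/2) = (d - 1)/(d + 1)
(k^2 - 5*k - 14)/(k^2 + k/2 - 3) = 2*(k - 7)/(2*k - 3)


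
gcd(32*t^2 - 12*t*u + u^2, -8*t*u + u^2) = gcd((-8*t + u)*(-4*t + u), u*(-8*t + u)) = 8*t - u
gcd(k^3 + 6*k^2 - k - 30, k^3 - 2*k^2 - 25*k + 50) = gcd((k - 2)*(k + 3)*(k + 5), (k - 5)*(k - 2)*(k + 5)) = k^2 + 3*k - 10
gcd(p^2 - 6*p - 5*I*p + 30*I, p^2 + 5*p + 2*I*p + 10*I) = 1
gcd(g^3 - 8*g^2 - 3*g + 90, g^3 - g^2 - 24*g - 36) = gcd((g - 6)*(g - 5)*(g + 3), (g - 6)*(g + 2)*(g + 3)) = g^2 - 3*g - 18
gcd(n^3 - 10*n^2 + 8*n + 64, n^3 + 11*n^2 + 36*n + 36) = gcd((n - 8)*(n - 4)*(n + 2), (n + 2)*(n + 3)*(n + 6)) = n + 2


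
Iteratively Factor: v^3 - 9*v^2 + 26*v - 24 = (v - 4)*(v^2 - 5*v + 6) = (v - 4)*(v - 2)*(v - 3)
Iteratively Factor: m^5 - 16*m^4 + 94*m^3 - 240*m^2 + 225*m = (m - 5)*(m^4 - 11*m^3 + 39*m^2 - 45*m) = (m - 5)*(m - 3)*(m^3 - 8*m^2 + 15*m) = (m - 5)^2*(m - 3)*(m^2 - 3*m) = (m - 5)^2*(m - 3)^2*(m)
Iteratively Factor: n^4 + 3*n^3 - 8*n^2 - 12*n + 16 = (n - 2)*(n^3 + 5*n^2 + 2*n - 8) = (n - 2)*(n + 4)*(n^2 + n - 2) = (n - 2)*(n - 1)*(n + 4)*(n + 2)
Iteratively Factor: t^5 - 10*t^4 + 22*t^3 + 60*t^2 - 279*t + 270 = (t - 3)*(t^4 - 7*t^3 + t^2 + 63*t - 90) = (t - 3)*(t - 2)*(t^3 - 5*t^2 - 9*t + 45) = (t - 5)*(t - 3)*(t - 2)*(t^2 - 9) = (t - 5)*(t - 3)*(t - 2)*(t + 3)*(t - 3)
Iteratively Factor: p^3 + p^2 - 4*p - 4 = (p - 2)*(p^2 + 3*p + 2) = (p - 2)*(p + 2)*(p + 1)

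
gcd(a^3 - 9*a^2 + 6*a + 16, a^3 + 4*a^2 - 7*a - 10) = a^2 - a - 2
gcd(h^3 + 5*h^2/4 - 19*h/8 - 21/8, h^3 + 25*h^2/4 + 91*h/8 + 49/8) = h^2 + 11*h/4 + 7/4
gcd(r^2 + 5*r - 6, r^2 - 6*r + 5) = r - 1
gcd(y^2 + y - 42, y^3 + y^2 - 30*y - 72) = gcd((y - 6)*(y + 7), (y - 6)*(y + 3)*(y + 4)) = y - 6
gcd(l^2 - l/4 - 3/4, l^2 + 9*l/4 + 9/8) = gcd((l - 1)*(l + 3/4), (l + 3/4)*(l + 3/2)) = l + 3/4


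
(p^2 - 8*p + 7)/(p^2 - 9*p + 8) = (p - 7)/(p - 8)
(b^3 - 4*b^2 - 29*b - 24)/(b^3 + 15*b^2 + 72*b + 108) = (b^2 - 7*b - 8)/(b^2 + 12*b + 36)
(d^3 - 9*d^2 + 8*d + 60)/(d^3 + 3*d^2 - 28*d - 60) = (d - 6)/(d + 6)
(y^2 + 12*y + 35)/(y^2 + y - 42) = (y + 5)/(y - 6)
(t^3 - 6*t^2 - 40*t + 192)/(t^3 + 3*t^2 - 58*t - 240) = (t - 4)/(t + 5)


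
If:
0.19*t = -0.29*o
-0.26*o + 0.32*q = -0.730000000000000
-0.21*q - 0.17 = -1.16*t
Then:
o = 0.16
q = -2.15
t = -0.24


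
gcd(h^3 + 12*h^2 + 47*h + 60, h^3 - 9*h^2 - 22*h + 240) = h + 5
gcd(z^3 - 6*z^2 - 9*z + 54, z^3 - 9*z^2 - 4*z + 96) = z + 3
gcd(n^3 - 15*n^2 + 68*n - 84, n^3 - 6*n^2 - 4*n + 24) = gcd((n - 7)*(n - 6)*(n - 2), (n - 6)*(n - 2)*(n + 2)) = n^2 - 8*n + 12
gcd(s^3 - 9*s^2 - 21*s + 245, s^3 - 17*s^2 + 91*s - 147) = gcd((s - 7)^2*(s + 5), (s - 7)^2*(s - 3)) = s^2 - 14*s + 49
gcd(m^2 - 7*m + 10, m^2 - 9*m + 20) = m - 5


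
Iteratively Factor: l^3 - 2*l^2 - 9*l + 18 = (l + 3)*(l^2 - 5*l + 6) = (l - 3)*(l + 3)*(l - 2)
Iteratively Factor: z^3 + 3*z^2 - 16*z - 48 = (z + 3)*(z^2 - 16) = (z - 4)*(z + 3)*(z + 4)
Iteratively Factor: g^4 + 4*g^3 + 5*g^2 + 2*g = (g + 1)*(g^3 + 3*g^2 + 2*g) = (g + 1)*(g + 2)*(g^2 + g) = (g + 1)^2*(g + 2)*(g)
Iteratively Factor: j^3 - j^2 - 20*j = (j)*(j^2 - j - 20) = j*(j - 5)*(j + 4)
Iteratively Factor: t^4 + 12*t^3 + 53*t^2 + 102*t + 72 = (t + 3)*(t^3 + 9*t^2 + 26*t + 24) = (t + 3)*(t + 4)*(t^2 + 5*t + 6) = (t + 3)^2*(t + 4)*(t + 2)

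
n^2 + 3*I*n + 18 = (n - 3*I)*(n + 6*I)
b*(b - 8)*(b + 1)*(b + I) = b^4 - 7*b^3 + I*b^3 - 8*b^2 - 7*I*b^2 - 8*I*b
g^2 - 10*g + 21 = (g - 7)*(g - 3)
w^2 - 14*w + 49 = (w - 7)^2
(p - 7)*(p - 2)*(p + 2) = p^3 - 7*p^2 - 4*p + 28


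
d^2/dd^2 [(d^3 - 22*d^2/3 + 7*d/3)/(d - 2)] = 2*(3*d^3 - 18*d^2 + 36*d - 74)/(3*(d^3 - 6*d^2 + 12*d - 8))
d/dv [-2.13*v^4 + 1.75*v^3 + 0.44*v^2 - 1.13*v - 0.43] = -8.52*v^3 + 5.25*v^2 + 0.88*v - 1.13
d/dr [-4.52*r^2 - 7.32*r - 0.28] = -9.04*r - 7.32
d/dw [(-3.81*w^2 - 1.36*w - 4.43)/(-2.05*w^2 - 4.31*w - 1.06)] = (13.6331*w^2 - 10.0858*w - 17.6517)/(4.2025*w^4 + 17.671*w^3 + 22.9221*w^2 + 9.1372*w + 1.1236)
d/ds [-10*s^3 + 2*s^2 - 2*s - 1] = -30*s^2 + 4*s - 2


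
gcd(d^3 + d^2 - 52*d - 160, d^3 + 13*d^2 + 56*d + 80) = d^2 + 9*d + 20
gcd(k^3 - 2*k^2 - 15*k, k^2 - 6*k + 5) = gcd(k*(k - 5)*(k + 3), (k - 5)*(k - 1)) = k - 5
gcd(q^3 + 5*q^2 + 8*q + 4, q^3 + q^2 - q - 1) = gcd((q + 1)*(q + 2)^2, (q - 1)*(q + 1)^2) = q + 1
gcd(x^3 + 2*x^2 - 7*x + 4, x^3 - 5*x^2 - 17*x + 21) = x - 1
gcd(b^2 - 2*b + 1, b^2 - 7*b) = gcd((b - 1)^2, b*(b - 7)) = 1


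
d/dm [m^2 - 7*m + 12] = 2*m - 7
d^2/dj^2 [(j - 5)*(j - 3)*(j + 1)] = 6*j - 14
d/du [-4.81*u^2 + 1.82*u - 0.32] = 1.82 - 9.62*u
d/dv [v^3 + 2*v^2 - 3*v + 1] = 3*v^2 + 4*v - 3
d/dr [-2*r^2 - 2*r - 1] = -4*r - 2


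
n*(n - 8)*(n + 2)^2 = n^4 - 4*n^3 - 28*n^2 - 32*n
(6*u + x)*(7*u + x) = 42*u^2 + 13*u*x + x^2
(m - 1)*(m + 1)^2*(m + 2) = m^4 + 3*m^3 + m^2 - 3*m - 2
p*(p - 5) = p^2 - 5*p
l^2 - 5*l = l*(l - 5)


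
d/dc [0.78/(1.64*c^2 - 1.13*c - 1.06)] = (0.8814 - 2.5584*c)/(-1.64*c^2 + 1.13*c + 1.06)^2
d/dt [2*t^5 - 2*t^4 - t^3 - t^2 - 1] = t*(10*t^3 - 8*t^2 - 3*t - 2)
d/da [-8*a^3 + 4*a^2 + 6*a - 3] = -24*a^2 + 8*a + 6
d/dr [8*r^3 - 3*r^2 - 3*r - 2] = 24*r^2 - 6*r - 3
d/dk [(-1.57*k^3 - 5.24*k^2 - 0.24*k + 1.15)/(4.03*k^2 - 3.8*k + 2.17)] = (-6.3271*k^4 + 11.932*k^3 + 10.6585*k^2 - 32.0106*k + 3.8492)/(16.2409*k^4 - 30.628*k^3 + 31.9302*k^2 - 16.492*k + 4.7089)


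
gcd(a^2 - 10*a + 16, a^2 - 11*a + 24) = a - 8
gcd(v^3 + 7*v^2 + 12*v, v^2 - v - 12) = v + 3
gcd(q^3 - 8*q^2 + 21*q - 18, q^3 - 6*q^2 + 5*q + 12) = q - 3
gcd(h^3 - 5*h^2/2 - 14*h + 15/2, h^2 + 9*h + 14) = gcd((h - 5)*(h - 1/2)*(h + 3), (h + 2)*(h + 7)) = 1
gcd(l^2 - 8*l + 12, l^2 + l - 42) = l - 6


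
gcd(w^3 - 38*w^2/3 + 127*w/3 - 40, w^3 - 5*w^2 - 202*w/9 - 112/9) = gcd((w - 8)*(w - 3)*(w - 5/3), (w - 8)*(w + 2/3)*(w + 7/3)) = w - 8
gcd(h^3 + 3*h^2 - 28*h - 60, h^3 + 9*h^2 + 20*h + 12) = h^2 + 8*h + 12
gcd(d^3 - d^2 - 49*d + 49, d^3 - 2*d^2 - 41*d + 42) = d^2 - 8*d + 7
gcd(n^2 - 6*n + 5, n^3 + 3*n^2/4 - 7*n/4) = n - 1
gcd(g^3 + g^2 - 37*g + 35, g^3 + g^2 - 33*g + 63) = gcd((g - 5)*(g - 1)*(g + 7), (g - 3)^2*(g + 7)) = g + 7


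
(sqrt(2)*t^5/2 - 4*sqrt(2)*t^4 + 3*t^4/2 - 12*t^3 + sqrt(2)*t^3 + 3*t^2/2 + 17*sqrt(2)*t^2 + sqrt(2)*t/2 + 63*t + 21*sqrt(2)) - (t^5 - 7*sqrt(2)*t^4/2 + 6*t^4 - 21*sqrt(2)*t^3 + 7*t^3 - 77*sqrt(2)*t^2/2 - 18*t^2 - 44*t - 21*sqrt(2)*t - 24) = -t^5 + sqrt(2)*t^5/2 - 9*t^4/2 - sqrt(2)*t^4/2 - 19*t^3 + 22*sqrt(2)*t^3 + 39*t^2/2 + 111*sqrt(2)*t^2/2 + 43*sqrt(2)*t/2 + 107*t + 24 + 21*sqrt(2)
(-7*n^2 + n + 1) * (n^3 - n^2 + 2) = -7*n^5 + 8*n^4 - 15*n^2 + 2*n + 2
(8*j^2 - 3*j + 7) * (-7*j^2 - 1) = -56*j^4 + 21*j^3 - 57*j^2 + 3*j - 7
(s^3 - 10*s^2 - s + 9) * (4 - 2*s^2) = -2*s^5 + 20*s^4 + 6*s^3 - 58*s^2 - 4*s + 36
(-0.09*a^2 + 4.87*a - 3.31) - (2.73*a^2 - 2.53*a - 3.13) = -2.82*a^2 + 7.4*a - 0.18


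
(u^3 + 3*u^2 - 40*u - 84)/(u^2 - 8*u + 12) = (u^2 + 9*u + 14)/(u - 2)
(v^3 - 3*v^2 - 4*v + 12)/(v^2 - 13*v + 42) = (v^3 - 3*v^2 - 4*v + 12)/(v^2 - 13*v + 42)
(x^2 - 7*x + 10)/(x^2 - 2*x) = (x - 5)/x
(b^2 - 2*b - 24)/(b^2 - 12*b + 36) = (b + 4)/(b - 6)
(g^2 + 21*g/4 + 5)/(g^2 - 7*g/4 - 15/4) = (g + 4)/(g - 3)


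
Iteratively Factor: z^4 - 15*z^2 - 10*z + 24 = (z - 1)*(z^3 + z^2 - 14*z - 24) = (z - 1)*(z + 2)*(z^2 - z - 12) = (z - 4)*(z - 1)*(z + 2)*(z + 3)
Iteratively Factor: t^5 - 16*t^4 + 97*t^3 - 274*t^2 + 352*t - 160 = (t - 2)*(t^4 - 14*t^3 + 69*t^2 - 136*t + 80) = (t - 4)*(t - 2)*(t^3 - 10*t^2 + 29*t - 20) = (t - 4)*(t - 2)*(t - 1)*(t^2 - 9*t + 20) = (t - 4)^2*(t - 2)*(t - 1)*(t - 5)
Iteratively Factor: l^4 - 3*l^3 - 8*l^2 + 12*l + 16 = (l + 2)*(l^3 - 5*l^2 + 2*l + 8) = (l + 1)*(l + 2)*(l^2 - 6*l + 8) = (l - 2)*(l + 1)*(l + 2)*(l - 4)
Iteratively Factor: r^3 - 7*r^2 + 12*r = (r - 4)*(r^2 - 3*r) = r*(r - 4)*(r - 3)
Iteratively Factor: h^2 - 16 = (h + 4)*(h - 4)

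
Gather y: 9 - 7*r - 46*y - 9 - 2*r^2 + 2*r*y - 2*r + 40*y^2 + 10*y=-2*r^2 - 9*r + 40*y^2 + y*(2*r - 36)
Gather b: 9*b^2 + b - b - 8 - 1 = 9*b^2 - 9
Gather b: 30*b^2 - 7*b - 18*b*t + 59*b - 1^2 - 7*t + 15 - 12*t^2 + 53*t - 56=30*b^2 + b*(52 - 18*t) - 12*t^2 + 46*t - 42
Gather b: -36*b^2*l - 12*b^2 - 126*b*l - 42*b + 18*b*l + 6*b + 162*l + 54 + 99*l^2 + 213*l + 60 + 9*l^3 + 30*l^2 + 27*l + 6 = b^2*(-36*l - 12) + b*(-108*l - 36) + 9*l^3 + 129*l^2 + 402*l + 120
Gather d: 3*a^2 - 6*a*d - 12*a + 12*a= 3*a^2 - 6*a*d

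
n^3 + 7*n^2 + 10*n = n*(n + 2)*(n + 5)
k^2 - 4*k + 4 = (k - 2)^2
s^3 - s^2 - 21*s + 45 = (s - 3)^2*(s + 5)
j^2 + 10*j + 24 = (j + 4)*(j + 6)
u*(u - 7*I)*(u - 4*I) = u^3 - 11*I*u^2 - 28*u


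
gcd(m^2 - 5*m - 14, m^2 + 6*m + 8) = m + 2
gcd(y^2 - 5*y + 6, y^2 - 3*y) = y - 3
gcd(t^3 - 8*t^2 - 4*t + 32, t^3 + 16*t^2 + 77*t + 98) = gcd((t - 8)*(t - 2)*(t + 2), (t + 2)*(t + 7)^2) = t + 2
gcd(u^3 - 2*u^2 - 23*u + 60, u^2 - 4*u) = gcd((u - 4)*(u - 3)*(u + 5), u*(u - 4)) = u - 4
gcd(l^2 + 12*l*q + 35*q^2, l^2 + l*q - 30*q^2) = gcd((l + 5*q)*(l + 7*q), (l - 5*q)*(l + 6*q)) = 1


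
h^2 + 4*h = h*(h + 4)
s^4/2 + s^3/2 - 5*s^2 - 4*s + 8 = (s/2 + 1)*(s - 1)*(s - 2*sqrt(2))*(s + 2*sqrt(2))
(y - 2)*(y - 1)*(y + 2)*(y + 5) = y^4 + 4*y^3 - 9*y^2 - 16*y + 20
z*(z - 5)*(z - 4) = z^3 - 9*z^2 + 20*z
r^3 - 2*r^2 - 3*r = r*(r - 3)*(r + 1)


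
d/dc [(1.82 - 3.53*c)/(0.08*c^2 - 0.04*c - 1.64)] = (0.2824*c^2 - 0.2912*c + 5.862)/(0.0064*c^4 - 0.0064*c^3 - 0.2608*c^2 + 0.1312*c + 2.6896)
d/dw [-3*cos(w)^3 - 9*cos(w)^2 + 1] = 9*(cos(w) + 2)*sin(w)*cos(w)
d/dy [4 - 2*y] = -2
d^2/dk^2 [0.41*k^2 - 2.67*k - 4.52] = 0.820000000000000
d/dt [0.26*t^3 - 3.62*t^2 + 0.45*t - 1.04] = 0.78*t^2 - 7.24*t + 0.45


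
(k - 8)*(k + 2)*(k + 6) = k^3 - 52*k - 96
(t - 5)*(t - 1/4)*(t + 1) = t^3 - 17*t^2/4 - 4*t + 5/4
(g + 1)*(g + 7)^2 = g^3 + 15*g^2 + 63*g + 49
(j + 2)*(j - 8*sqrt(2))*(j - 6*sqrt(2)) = j^3 - 14*sqrt(2)*j^2 + 2*j^2 - 28*sqrt(2)*j + 96*j + 192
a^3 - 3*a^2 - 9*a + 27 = (a - 3)^2*(a + 3)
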